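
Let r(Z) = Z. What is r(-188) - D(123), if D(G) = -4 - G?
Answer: -61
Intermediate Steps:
r(-188) - D(123) = -188 - (-4 - 1*123) = -188 - (-4 - 123) = -188 - 1*(-127) = -188 + 127 = -61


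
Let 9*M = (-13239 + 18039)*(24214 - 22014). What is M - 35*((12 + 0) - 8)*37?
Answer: 3504460/3 ≈ 1.1682e+6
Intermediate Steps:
M = 3520000/3 (M = ((-13239 + 18039)*(24214 - 22014))/9 = (4800*2200)/9 = (⅑)*10560000 = 3520000/3 ≈ 1.1733e+6)
M - 35*((12 + 0) - 8)*37 = 3520000/3 - 35*((12 + 0) - 8)*37 = 3520000/3 - 35*(12 - 8)*37 = 3520000/3 - 35*4*37 = 3520000/3 - 140*37 = 3520000/3 - 5180 = 3504460/3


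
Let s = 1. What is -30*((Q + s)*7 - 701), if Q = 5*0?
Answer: 20820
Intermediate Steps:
Q = 0
-30*((Q + s)*7 - 701) = -30*((0 + 1)*7 - 701) = -30*(1*7 - 701) = -30*(7 - 701) = -30*(-694) = 20820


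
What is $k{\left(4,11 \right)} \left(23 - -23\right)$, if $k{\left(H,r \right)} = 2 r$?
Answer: $1012$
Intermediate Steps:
$k{\left(4,11 \right)} \left(23 - -23\right) = 2 \cdot 11 \left(23 - -23\right) = 22 \left(23 + 23\right) = 22 \cdot 46 = 1012$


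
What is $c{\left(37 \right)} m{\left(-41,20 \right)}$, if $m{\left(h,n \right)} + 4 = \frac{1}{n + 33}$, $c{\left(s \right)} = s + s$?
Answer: $- \frac{15614}{53} \approx -294.6$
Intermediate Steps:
$c{\left(s \right)} = 2 s$
$m{\left(h,n \right)} = -4 + \frac{1}{33 + n}$ ($m{\left(h,n \right)} = -4 + \frac{1}{n + 33} = -4 + \frac{1}{33 + n}$)
$c{\left(37 \right)} m{\left(-41,20 \right)} = 2 \cdot 37 \frac{-131 - 80}{33 + 20} = 74 \frac{-131 - 80}{53} = 74 \cdot \frac{1}{53} \left(-211\right) = 74 \left(- \frac{211}{53}\right) = - \frac{15614}{53}$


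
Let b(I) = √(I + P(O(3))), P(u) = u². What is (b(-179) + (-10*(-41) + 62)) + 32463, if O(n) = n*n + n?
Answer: 32935 + I*√35 ≈ 32935.0 + 5.9161*I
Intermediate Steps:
O(n) = n + n² (O(n) = n² + n = n + n²)
b(I) = √(144 + I) (b(I) = √(I + (3*(1 + 3))²) = √(I + (3*4)²) = √(I + 12²) = √(I + 144) = √(144 + I))
(b(-179) + (-10*(-41) + 62)) + 32463 = (√(144 - 179) + (-10*(-41) + 62)) + 32463 = (√(-35) + (410 + 62)) + 32463 = (I*√35 + 472) + 32463 = (472 + I*√35) + 32463 = 32935 + I*√35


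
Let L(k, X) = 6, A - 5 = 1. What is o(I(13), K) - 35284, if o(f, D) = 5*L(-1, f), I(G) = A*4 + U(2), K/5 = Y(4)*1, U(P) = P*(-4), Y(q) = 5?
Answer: -35254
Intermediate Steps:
U(P) = -4*P
A = 6 (A = 5 + 1 = 6)
K = 25 (K = 5*(5*1) = 5*5 = 25)
I(G) = 16 (I(G) = 6*4 - 4*2 = 24 - 8 = 16)
o(f, D) = 30 (o(f, D) = 5*6 = 30)
o(I(13), K) - 35284 = 30 - 35284 = -35254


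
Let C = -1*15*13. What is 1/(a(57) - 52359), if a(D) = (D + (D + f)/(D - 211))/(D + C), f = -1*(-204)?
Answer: -7084/370913995 ≈ -1.9099e-5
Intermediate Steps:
f = 204
C = -195 (C = -15*13 = -195)
a(D) = (D + (204 + D)/(-211 + D))/(-195 + D) (a(D) = (D + (D + 204)/(D - 211))/(D - 195) = (D + (204 + D)/(-211 + D))/(-195 + D))
1/(a(57) - 52359) = 1/((204 + 57² - 210*57)/(41145 + 57² - 406*57) - 52359) = 1/((204 + 3249 - 11970)/(41145 + 3249 - 23142) - 52359) = 1/(-8517/21252 - 52359) = 1/((1/21252)*(-8517) - 52359) = 1/(-2839/7084 - 52359) = 1/(-370913995/7084) = -7084/370913995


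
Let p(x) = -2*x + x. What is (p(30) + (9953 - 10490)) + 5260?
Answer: 4693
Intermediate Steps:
p(x) = -x
(p(30) + (9953 - 10490)) + 5260 = (-1*30 + (9953 - 10490)) + 5260 = (-30 - 537) + 5260 = -567 + 5260 = 4693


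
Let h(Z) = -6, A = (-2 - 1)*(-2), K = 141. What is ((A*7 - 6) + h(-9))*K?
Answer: 4230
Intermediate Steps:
A = 6 (A = -3*(-2) = 6)
((A*7 - 6) + h(-9))*K = ((6*7 - 6) - 6)*141 = ((42 - 6) - 6)*141 = (36 - 6)*141 = 30*141 = 4230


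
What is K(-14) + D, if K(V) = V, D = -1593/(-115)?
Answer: -17/115 ≈ -0.14783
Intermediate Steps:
D = 1593/115 (D = -1593*(-1/115) = 1593/115 ≈ 13.852)
K(-14) + D = -14 + 1593/115 = -17/115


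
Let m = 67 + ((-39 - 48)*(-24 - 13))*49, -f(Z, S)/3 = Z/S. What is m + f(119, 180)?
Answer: 9467761/60 ≈ 1.5780e+5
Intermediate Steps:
f(Z, S) = -3*Z/S
m = 157798 (m = 67 - 87*(-37)*49 = 67 + 3219*49 = 67 + 157731 = 157798)
m + f(119, 180) = 157798 - 3*119/180 = 157798 - 3*119*1/180 = 157798 - 119/60 = 9467761/60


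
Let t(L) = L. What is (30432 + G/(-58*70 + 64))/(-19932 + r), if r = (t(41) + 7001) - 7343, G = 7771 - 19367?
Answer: -30404467/20212767 ≈ -1.5042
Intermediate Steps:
G = -11596
r = -301 (r = (41 + 7001) - 7343 = 7042 - 7343 = -301)
(30432 + G/(-58*70 + 64))/(-19932 + r) = (30432 - 11596/(-58*70 + 64))/(-19932 - 301) = (30432 - 11596/(-4060 + 64))/(-20233) = (30432 - 11596/(-3996))*(-1/20233) = (30432 - 11596*(-1/3996))*(-1/20233) = (30432 + 2899/999)*(-1/20233) = (30404467/999)*(-1/20233) = -30404467/20212767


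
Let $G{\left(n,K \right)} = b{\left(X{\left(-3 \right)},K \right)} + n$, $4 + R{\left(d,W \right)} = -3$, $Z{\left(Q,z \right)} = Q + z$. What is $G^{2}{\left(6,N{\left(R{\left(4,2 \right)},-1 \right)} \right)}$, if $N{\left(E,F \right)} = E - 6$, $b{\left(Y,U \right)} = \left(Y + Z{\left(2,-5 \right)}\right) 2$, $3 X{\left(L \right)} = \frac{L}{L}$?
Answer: $\frac{4}{9} \approx 0.44444$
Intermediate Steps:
$X{\left(L \right)} = \frac{1}{3}$ ($X{\left(L \right)} = \frac{L \frac{1}{L}}{3} = \frac{1}{3} \cdot 1 = \frac{1}{3}$)
$R{\left(d,W \right)} = -7$ ($R{\left(d,W \right)} = -4 - 3 = -7$)
$b{\left(Y,U \right)} = -6 + 2 Y$ ($b{\left(Y,U \right)} = \left(Y + \left(2 - 5\right)\right) 2 = \left(Y - 3\right) 2 = \left(-3 + Y\right) 2 = -6 + 2 Y$)
$N{\left(E,F \right)} = -6 + E$ ($N{\left(E,F \right)} = E - 6 = -6 + E$)
$G{\left(n,K \right)} = - \frac{16}{3} + n$ ($G{\left(n,K \right)} = \left(-6 + 2 \cdot \frac{1}{3}\right) + n = \left(-6 + \frac{2}{3}\right) + n = - \frac{16}{3} + n$)
$G^{2}{\left(6,N{\left(R{\left(4,2 \right)},-1 \right)} \right)} = \left(- \frac{16}{3} + 6\right)^{2} = \left(\frac{2}{3}\right)^{2} = \frac{4}{9}$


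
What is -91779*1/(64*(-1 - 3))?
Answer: 91779/256 ≈ 358.51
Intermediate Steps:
-91779*1/(64*(-1 - 3)) = -91779/(16*(-4*4)) = -91779/(16*(-16)) = -91779/(-256) = -91779*(-1/256) = 91779/256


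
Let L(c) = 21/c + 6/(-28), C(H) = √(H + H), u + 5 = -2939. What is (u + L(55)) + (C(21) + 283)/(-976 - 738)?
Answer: -971357281/329945 - √42/1714 ≈ -2944.0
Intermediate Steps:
u = -2944 (u = -5 - 2939 = -2944)
C(H) = √2*√H (C(H) = √(2*H) = √2*√H)
L(c) = -3/14 + 21/c (L(c) = 21/c + 6*(-1/28) = 21/c - 3/14 = -3/14 + 21/c)
(u + L(55)) + (C(21) + 283)/(-976 - 738) = (-2944 + (-3/14 + 21/55)) + (√2*√21 + 283)/(-976 - 738) = (-2944 + (-3/14 + 21*(1/55))) + (√42 + 283)/(-1714) = (-2944 + (-3/14 + 21/55)) + (283 + √42)*(-1/1714) = (-2944 + 129/770) + (-283/1714 - √42/1714) = -2266751/770 + (-283/1714 - √42/1714) = -971357281/329945 - √42/1714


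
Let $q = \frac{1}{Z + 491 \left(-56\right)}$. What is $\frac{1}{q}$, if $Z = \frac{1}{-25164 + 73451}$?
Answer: $- \frac{1327699351}{48287} \approx -27496.0$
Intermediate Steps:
$Z = \frac{1}{48287} \approx 2.0709 \cdot 10^{-5}$
$q = - \frac{48287}{1327699351}$ ($q = \frac{1}{\frac{1}{48287} + 491 \left(-56\right)} = \frac{1}{\frac{1}{48287} - 27496} = \frac{1}{- \frac{1327699351}{48287}} = - \frac{48287}{1327699351} \approx -3.6369 \cdot 10^{-5}$)
$\frac{1}{q} = \frac{1}{- \frac{48287}{1327699351}} = - \frac{1327699351}{48287}$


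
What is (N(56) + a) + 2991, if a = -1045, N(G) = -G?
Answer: 1890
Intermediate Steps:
(N(56) + a) + 2991 = (-1*56 - 1045) + 2991 = (-56 - 1045) + 2991 = -1101 + 2991 = 1890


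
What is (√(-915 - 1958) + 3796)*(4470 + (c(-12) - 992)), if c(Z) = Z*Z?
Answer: 13749112 + 47086*I*√17 ≈ 1.3749e+7 + 1.9414e+5*I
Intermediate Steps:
c(Z) = Z²
(√(-915 - 1958) + 3796)*(4470 + (c(-12) - 992)) = (√(-915 - 1958) + 3796)*(4470 + ((-12)² - 992)) = (√(-2873) + 3796)*(4470 + (144 - 992)) = (13*I*√17 + 3796)*(4470 - 848) = (3796 + 13*I*√17)*3622 = 13749112 + 47086*I*√17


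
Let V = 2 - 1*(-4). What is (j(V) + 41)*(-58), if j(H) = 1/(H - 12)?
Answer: -7105/3 ≈ -2368.3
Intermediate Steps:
V = 6 (V = 2 + 4 = 6)
j(H) = 1/(-12 + H)
(j(V) + 41)*(-58) = (1/(-12 + 6) + 41)*(-58) = (1/(-6) + 41)*(-58) = (-⅙ + 41)*(-58) = (245/6)*(-58) = -7105/3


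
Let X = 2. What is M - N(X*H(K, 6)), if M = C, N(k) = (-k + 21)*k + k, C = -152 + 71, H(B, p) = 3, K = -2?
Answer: -177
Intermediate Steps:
C = -81
N(k) = k + k*(21 - k) (N(k) = (21 - k)*k + k = k*(21 - k) + k = k + k*(21 - k))
M = -81
M - N(X*H(K, 6)) = -81 - 2*3*(22 - 2*3) = -81 - 6*(22 - 1*6) = -81 - 6*(22 - 6) = -81 - 6*16 = -81 - 1*96 = -81 - 96 = -177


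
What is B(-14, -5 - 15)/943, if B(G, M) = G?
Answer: -14/943 ≈ -0.014846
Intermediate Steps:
B(-14, -5 - 15)/943 = -14/943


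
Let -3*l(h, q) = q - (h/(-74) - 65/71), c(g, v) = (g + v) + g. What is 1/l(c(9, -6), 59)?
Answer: -2627/52608 ≈ -0.049935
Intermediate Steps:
c(g, v) = v + 2*g
l(h, q) = -65/213 - q/3 - h/222 (l(h, q) = -(q - (h/(-74) - 65/71))/3 = -(q - (h*(-1/74) - 65*1/71))/3 = -(q - (-h/74 - 65/71))/3 = -(q - (-65/71 - h/74))/3 = -(q + (65/71 + h/74))/3 = -(65/71 + q + h/74)/3 = -65/213 - q/3 - h/222)
1/l(c(9, -6), 59) = 1/(-65/213 - 1/3*59 - (-6 + 2*9)/222) = 1/(-65/213 - 59/3 - (-6 + 18)/222) = 1/(-65/213 - 59/3 - 1/222*12) = 1/(-65/213 - 59/3 - 2/37) = 1/(-52608/2627) = -2627/52608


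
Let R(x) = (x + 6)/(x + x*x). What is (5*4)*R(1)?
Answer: 70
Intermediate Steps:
R(x) = (6 + x)/(x + x²)
(5*4)*R(1) = (5*4)*((6 + 1)/(1*(1 + 1))) = 20*(1*7/2) = 20*(1*(½)*7) = 20*(7/2) = 70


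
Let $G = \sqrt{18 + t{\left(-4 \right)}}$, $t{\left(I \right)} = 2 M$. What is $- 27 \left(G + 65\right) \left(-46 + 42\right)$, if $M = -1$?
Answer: $7452$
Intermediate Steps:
$t{\left(I \right)} = -2$ ($t{\left(I \right)} = 2 \left(-1\right) = -2$)
$G = 4$ ($G = \sqrt{18 - 2} = \sqrt{16} = 4$)
$- 27 \left(G + 65\right) \left(-46 + 42\right) = - 27 \left(4 + 65\right) \left(-46 + 42\right) = - 27 \cdot 69 \left(-4\right) = \left(-27\right) \left(-276\right) = 7452$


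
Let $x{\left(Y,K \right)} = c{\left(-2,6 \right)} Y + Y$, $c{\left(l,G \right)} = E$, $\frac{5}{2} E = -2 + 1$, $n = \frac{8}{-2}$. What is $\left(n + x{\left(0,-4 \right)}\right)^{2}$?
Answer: $16$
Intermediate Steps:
$n = -4$ ($n = 8 \left(- \frac{1}{2}\right) = -4$)
$E = - \frac{2}{5}$ ($E = \frac{2 \left(-2 + 1\right)}{5} = \frac{2}{5} \left(-1\right) = - \frac{2}{5} \approx -0.4$)
$c{\left(l,G \right)} = - \frac{2}{5}$
$x{\left(Y,K \right)} = \frac{3 Y}{5}$ ($x{\left(Y,K \right)} = - \frac{2 Y}{5} + Y = \frac{3 Y}{5}$)
$\left(n + x{\left(0,-4 \right)}\right)^{2} = \left(-4 + \frac{3}{5} \cdot 0\right)^{2} = \left(-4 + 0\right)^{2} = \left(-4\right)^{2} = 16$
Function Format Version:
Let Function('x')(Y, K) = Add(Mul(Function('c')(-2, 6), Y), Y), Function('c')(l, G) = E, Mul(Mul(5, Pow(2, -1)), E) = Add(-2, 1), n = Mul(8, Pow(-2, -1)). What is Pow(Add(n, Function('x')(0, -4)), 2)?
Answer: 16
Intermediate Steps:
n = -4 (n = Mul(8, Rational(-1, 2)) = -4)
E = Rational(-2, 5) (E = Mul(Rational(2, 5), Add(-2, 1)) = Mul(Rational(2, 5), -1) = Rational(-2, 5) ≈ -0.40000)
Function('c')(l, G) = Rational(-2, 5)
Function('x')(Y, K) = Mul(Rational(3, 5), Y) (Function('x')(Y, K) = Add(Mul(Rational(-2, 5), Y), Y) = Mul(Rational(3, 5), Y))
Pow(Add(n, Function('x')(0, -4)), 2) = Pow(Add(-4, Mul(Rational(3, 5), 0)), 2) = Pow(Add(-4, 0), 2) = Pow(-4, 2) = 16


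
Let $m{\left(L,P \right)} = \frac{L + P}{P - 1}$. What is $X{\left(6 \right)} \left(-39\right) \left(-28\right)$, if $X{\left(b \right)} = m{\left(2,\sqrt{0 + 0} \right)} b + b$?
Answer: $-6552$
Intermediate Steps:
$m{\left(L,P \right)} = \frac{L + P}{-1 + P}$
$X{\left(b \right)} = - b$ ($X{\left(b \right)} = \frac{2 + \sqrt{0 + 0}}{-1 + \sqrt{0 + 0}} b + b = \frac{2 + \sqrt{0}}{-1 + \sqrt{0}} b + b = \frac{2 + 0}{-1 + 0} b + b = \frac{1}{-1} \cdot 2 b + b = \left(-1\right) 2 b + b = - 2 b + b = - b$)
$X{\left(6 \right)} \left(-39\right) \left(-28\right) = \left(-1\right) 6 \left(-39\right) \left(-28\right) = \left(-6\right) \left(-39\right) \left(-28\right) = 234 \left(-28\right) = -6552$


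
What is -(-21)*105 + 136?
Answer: 2341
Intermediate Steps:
-(-21)*105 + 136 = -21*(-105) + 136 = 2205 + 136 = 2341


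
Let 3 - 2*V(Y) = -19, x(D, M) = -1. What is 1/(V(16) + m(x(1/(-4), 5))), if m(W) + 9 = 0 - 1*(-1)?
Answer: 1/3 ≈ 0.33333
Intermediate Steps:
V(Y) = 11 (V(Y) = 3/2 - 1/2*(-19) = 3/2 + 19/2 = 11)
m(W) = -8 (m(W) = -9 + (0 - 1*(-1)) = -9 + (0 + 1) = -9 + 1 = -8)
1/(V(16) + m(x(1/(-4), 5))) = 1/(11 - 8) = 1/3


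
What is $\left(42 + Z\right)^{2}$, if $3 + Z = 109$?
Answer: $21904$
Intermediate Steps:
$Z = 106$ ($Z = -3 + 109 = 106$)
$\left(42 + Z\right)^{2} = \left(42 + 106\right)^{2} = 148^{2} = 21904$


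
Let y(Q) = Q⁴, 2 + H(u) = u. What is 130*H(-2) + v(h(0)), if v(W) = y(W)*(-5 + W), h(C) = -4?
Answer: -2824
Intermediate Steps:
H(u) = -2 + u
v(W) = W⁴*(-5 + W)
130*H(-2) + v(h(0)) = 130*(-2 - 2) + (-4)⁴*(-5 - 4) = 130*(-4) + 256*(-9) = -520 - 2304 = -2824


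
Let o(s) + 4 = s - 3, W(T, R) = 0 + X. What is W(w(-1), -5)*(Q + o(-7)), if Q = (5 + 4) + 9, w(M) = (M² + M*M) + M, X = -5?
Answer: -20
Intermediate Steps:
w(M) = M + 2*M² (w(M) = (M² + M²) + M = 2*M² + M = M + 2*M²)
Q = 18 (Q = 9 + 9 = 18)
W(T, R) = -5 (W(T, R) = 0 - 5 = -5)
o(s) = -7 + s (o(s) = -4 + (s - 3) = -4 + (-3 + s) = -7 + s)
W(w(-1), -5)*(Q + o(-7)) = -5*(18 + (-7 - 7)) = -5*(18 - 14) = -5*4 = -20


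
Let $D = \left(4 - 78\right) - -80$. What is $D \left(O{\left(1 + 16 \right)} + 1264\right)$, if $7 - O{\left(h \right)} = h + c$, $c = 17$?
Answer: $7422$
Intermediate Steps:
$O{\left(h \right)} = -10 - h$ ($O{\left(h \right)} = 7 - \left(h + 17\right) = 7 - \left(17 + h\right) = -10 - h$)
$D = 6$ ($D = \left(4 - 78\right) + 80 = -74 + 80 = 6$)
$D \left(O{\left(1 + 16 \right)} + 1264\right) = 6 \left(\left(-10 - \left(1 + 16\right)\right) + 1264\right) = 6 \left(\left(-10 - 17\right) + 1264\right) = 6 \left(-27 + 1264\right) = 6 \cdot 1237 = 7422$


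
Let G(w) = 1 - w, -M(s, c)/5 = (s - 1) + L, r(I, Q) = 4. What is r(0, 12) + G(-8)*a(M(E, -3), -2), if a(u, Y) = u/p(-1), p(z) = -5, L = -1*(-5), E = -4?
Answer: 4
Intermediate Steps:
L = 5
M(s, c) = -20 - 5*s (M(s, c) = -5*((s - 1) + 5) = -5*((-1 + s) + 5) = -5*(4 + s) = -20 - 5*s)
a(u, Y) = -u/5 (a(u, Y) = u/(-5) = u*(-⅕) = -u/5)
r(0, 12) + G(-8)*a(M(E, -3), -2) = 4 + (1 - 1*(-8))*(-(-20 - 5*(-4))/5) = 4 + (1 + 8)*(-(-20 + 20)/5) = 4 + 9*(-⅕*0) = 4 + 9*0 = 4 + 0 = 4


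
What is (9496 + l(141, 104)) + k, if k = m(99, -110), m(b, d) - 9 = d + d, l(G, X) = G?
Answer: 9426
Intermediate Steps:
m(b, d) = 9 + 2*d (m(b, d) = 9 + (d + d) = 9 + 2*d)
k = -211 (k = 9 + 2*(-110) = 9 - 220 = -211)
(9496 + l(141, 104)) + k = (9496 + 141) - 211 = 9637 - 211 = 9426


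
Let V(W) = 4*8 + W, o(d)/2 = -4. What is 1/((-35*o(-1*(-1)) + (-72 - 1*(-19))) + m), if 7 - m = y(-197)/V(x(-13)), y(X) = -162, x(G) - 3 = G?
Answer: 11/2655 ≈ 0.0041431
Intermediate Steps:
x(G) = 3 + G
o(d) = -8 (o(d) = 2*(-4) = -8)
V(W) = 32 + W
m = 158/11 (m = 7 - (-162)/(32 + (3 - 13)) = 7 - (-162)/(32 - 10) = 7 - (-162)/22 = 7 - 1*(-81/11) = 7 + 81/11 = 158/11 ≈ 14.364)
1/((-35*o(-1*(-1)) + (-72 - 1*(-19))) + m) = 1/((-35*(-8) + (-72 - 1*(-19))) + 158/11) = 1/((280 + (-72 + 19)) + 158/11) = 1/((280 - 53) + 158/11) = 1/(227 + 158/11) = 1/(2655/11) = 11/2655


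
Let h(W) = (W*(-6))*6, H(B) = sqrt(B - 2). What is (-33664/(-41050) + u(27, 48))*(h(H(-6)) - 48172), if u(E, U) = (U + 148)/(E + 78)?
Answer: -7969382992/61575 - 3970464*I*sqrt(2)/20525 ≈ -1.2943e+5 - 273.57*I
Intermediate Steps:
H(B) = sqrt(-2 + B)
u(E, U) = (148 + U)/(78 + E)
h(W) = -36*W (h(W) = -6*W*6 = -36*W)
(-33664/(-41050) + u(27, 48))*(h(H(-6)) - 48172) = (-33664/(-41050) + (148 + 48)/(78 + 27))*(-36*sqrt(-2 - 6) - 48172) = (-33664*(-1/41050) + 196/105)*(-72*I*sqrt(2) - 48172) = (16832/20525 + (1/105)*196)*(-72*I*sqrt(2) - 48172) = (16832/20525 + 28/15)*(-72*I*sqrt(2) - 48172) = 165436*(-48172 - 72*I*sqrt(2))/61575 = -7969382992/61575 - 3970464*I*sqrt(2)/20525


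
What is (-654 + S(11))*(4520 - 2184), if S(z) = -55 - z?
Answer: -1681920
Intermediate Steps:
(-654 + S(11))*(4520 - 2184) = (-654 + (-55 - 1*11))*(4520 - 2184) = (-654 + (-55 - 11))*2336 = (-654 - 66)*2336 = -720*2336 = -1681920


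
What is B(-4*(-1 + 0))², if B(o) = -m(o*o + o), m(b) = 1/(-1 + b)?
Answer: 1/361 ≈ 0.0027701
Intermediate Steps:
B(o) = -1/(-1 + o + o²) (B(o) = -1/(-1 + (o*o + o)) = -1/(-1 + (o² + o)) = -1/(-1 + (o + o²)) = -1/(-1 + o + o²))
B(-4*(-1 + 0))² = (-1/(-1 + (-4*(-1 + 0))*(1 - 4*(-1 + 0))))² = (-1/(-1 + (-4*(-1))*(1 - 4*(-1))))² = (-1/(-1 + 4*(1 + 4)))² = (-1/(-1 + 4*5))² = (-1/(-1 + 20))² = (-1/19)² = 1/361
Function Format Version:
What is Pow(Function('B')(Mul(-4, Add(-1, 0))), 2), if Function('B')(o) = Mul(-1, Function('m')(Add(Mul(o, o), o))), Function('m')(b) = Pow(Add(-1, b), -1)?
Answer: Rational(1, 361) ≈ 0.0027701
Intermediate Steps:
Function('B')(o) = Mul(-1, Pow(Add(-1, o, Pow(o, 2)), -1)) (Function('B')(o) = Mul(-1, Pow(Add(-1, Add(Mul(o, o), o)), -1)) = Mul(-1, Pow(Add(-1, Add(Pow(o, 2), o)), -1)) = Mul(-1, Pow(Add(-1, Add(o, Pow(o, 2))), -1)) = Mul(-1, Pow(Add(-1, o, Pow(o, 2)), -1)))
Pow(Function('B')(Mul(-4, Add(-1, 0))), 2) = Pow(Mul(-1, Pow(Add(-1, Mul(Mul(-4, Add(-1, 0)), Add(1, Mul(-4, Add(-1, 0))))), -1)), 2) = Pow(Mul(-1, Pow(Add(-1, Mul(Mul(-4, -1), Add(1, Mul(-4, -1)))), -1)), 2) = Pow(Mul(-1, Pow(Add(-1, Mul(4, Add(1, 4))), -1)), 2) = Pow(Mul(-1, Pow(Add(-1, Mul(4, 5)), -1)), 2) = Pow(Mul(-1, Pow(Add(-1, 20), -1)), 2) = Pow(Mul(-1, Pow(19, -1)), 2) = Pow(Mul(-1, Rational(1, 19)), 2) = Pow(Rational(-1, 19), 2) = Rational(1, 361)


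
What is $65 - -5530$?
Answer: $5595$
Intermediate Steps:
$65 - -5530 = 65 + 5530 = 5595$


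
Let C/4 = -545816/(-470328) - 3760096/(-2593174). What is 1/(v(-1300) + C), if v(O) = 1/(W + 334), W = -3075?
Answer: 208939978554897/2181673630584871 ≈ 0.095770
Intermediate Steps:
v(O) = -1/2741 (v(O) = 1/(-3075 + 334) = 1/(-2741) = -1/2741)
C = 795968572868/76227646317 (C = 4*(-545816/(-470328) - 3760096/(-2593174)) = 4*(-545816*(-1/470328) - 3760096*(-1/2593174)) = 4*(68227/58791 + 1880048/1296587) = 4*(198992143217/76227646317) = 795968572868/76227646317 ≈ 10.442)
1/(v(-1300) + C) = 1/(-1/2741 + 795968572868/76227646317) = 1/(2181673630584871/208939978554897) = 208939978554897/2181673630584871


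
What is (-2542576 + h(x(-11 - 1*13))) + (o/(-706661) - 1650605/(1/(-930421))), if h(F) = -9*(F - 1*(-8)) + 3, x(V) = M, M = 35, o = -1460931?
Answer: 1085258172356194376/706661 ≈ 1.5358e+12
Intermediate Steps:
x(V) = 35
h(F) = -69 - 9*F (h(F) = -9*(F + 8) + 3 = -9*(8 + F) + 3 = (-72 - 9*F) + 3 = -69 - 9*F)
(-2542576 + h(x(-11 - 1*13))) + (o/(-706661) - 1650605/(1/(-930421))) = (-2542576 + (-69 - 9*35)) + (-1460931/(-706661) - 1650605/(1/(-930421))) = (-2542576 + (-69 - 315)) + (-1460931*(-1/706661) - 1650605/(-1/930421)) = (-2542576 - 384) + (1460931/706661 - 1650605*(-930421)) = -2542960 + (1460931/706661 + 1535757554705) = -2542960 + 1085259969366850936/706661 = 1085258172356194376/706661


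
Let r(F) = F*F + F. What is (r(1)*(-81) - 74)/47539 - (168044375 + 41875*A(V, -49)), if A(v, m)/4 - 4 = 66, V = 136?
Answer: -8546056318361/47539 ≈ -1.7977e+8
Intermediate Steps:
A(v, m) = 280 (A(v, m) = 16 + 4*66 = 16 + 264 = 280)
r(F) = F + F**2 (r(F) = F**2 + F = F + F**2)
(r(1)*(-81) - 74)/47539 - (168044375 + 41875*A(V, -49)) = ((1*(1 + 1))*(-81) - 74)/47539 - 41875/(1/(4013 + 280)) = ((1*2)*(-81) - 74)*(1/47539) - 41875/(1/4293) = (2*(-81) - 74)*(1/47539) - 41875/1/4293 = (-162 - 74)*(1/47539) - 41875*4293 = -236*1/47539 - 179769375 = -236/47539 - 179769375 = -8546056318361/47539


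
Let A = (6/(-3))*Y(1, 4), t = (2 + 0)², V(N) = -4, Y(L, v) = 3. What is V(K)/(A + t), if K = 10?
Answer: 2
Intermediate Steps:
t = 4 (t = 2² = 4)
A = -6 (A = (6/(-3))*3 = (6*(-⅓))*3 = -2*3 = -6)
V(K)/(A + t) = -4/(-6 + 4) = -4/(-2) = -4*(-½) = 2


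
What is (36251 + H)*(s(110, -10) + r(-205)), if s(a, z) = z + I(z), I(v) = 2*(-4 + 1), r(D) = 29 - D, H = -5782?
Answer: 6642242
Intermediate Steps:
I(v) = -6 (I(v) = 2*(-3) = -6)
s(a, z) = -6 + z (s(a, z) = z - 6 = -6 + z)
(36251 + H)*(s(110, -10) + r(-205)) = (36251 - 5782)*((-6 - 10) + (29 - 1*(-205))) = 30469*(-16 + (29 + 205)) = 30469*(-16 + 234) = 30469*218 = 6642242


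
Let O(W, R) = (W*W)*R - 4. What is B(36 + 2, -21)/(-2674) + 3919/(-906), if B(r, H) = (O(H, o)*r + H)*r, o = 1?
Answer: -290733893/1211322 ≈ -240.01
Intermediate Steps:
O(W, R) = -4 + R*W² (O(W, R) = W²*R - 4 = R*W² - 4 = -4 + R*W²)
B(r, H) = r*(H + r*(-4 + H²)) (B(r, H) = ((-4 + 1*H²)*r + H)*r = ((-4 + H²)*r + H)*r = (r*(-4 + H²) + H)*r = (H + r*(-4 + H²))*r = r*(H + r*(-4 + H²)))
B(36 + 2, -21)/(-2674) + 3919/(-906) = ((36 + 2)*(-21 + (36 + 2)*(-4 + (-21)²)))/(-2674) + 3919/(-906) = (38*(-21 + 38*(-4 + 441)))*(-1/2674) + 3919*(-1/906) = (38*(-21 + 38*437))*(-1/2674) - 3919/906 = (38*(-21 + 16606))*(-1/2674) - 3919/906 = (38*16585)*(-1/2674) - 3919/906 = 630230*(-1/2674) - 3919/906 = -315115/1337 - 3919/906 = -290733893/1211322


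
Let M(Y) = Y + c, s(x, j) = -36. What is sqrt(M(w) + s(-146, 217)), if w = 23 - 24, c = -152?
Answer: 3*I*sqrt(21) ≈ 13.748*I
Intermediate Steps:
w = -1
M(Y) = -152 + Y (M(Y) = Y - 152 = -152 + Y)
sqrt(M(w) + s(-146, 217)) = sqrt((-152 - 1) - 36) = sqrt(-153 - 36) = sqrt(-189) = 3*I*sqrt(21)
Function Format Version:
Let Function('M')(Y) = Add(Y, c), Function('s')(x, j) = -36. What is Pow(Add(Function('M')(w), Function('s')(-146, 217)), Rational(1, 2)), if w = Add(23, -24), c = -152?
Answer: Mul(3, I, Pow(21, Rational(1, 2))) ≈ Mul(13.748, I)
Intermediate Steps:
w = -1
Function('M')(Y) = Add(-152, Y) (Function('M')(Y) = Add(Y, -152) = Add(-152, Y))
Pow(Add(Function('M')(w), Function('s')(-146, 217)), Rational(1, 2)) = Pow(Add(Add(-152, -1), -36), Rational(1, 2)) = Pow(Add(-153, -36), Rational(1, 2)) = Pow(-189, Rational(1, 2)) = Mul(3, I, Pow(21, Rational(1, 2)))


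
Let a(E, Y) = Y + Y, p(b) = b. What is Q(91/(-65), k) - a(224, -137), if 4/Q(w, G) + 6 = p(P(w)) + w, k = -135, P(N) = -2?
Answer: 12858/47 ≈ 273.57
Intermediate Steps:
a(E, Y) = 2*Y
Q(w, G) = 4/(-8 + w) (Q(w, G) = 4/(-6 + (-2 + w)) = 4/(-8 + w))
Q(91/(-65), k) - a(224, -137) = 4/(-8 + 91/(-65)) - 2*(-137) = 4/(-8 + 91*(-1/65)) - 1*(-274) = 4/(-8 - 7/5) + 274 = 4/(-47/5) + 274 = 4*(-5/47) + 274 = -20/47 + 274 = 12858/47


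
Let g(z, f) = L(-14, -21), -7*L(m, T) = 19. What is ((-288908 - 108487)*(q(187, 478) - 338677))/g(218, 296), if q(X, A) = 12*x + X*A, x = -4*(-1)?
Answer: -693335453895/19 ≈ -3.6491e+10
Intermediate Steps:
L(m, T) = -19/7 (L(m, T) = -⅐*19 = -19/7)
g(z, f) = -19/7
x = 4
q(X, A) = 48 + A*X (q(X, A) = 12*4 + X*A = 48 + A*X)
((-288908 - 108487)*(q(187, 478) - 338677))/g(218, 296) = ((-288908 - 108487)*((48 + 478*187) - 338677))/(-19/7) = -397395*((48 + 89386) - 338677)*(-7/19) = -397395*(89434 - 338677)*(-7/19) = -397395*(-249243)*(-7/19) = 99047921985*(-7/19) = -693335453895/19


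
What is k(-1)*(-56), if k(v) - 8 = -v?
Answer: -504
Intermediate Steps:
k(v) = 8 - v
k(-1)*(-56) = (8 - 1*(-1))*(-56) = (8 + 1)*(-56) = 9*(-56) = -504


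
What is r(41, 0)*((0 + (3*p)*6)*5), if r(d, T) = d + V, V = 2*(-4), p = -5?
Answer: -14850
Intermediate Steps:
V = -8
r(d, T) = -8 + d (r(d, T) = d - 8 = -8 + d)
r(41, 0)*((0 + (3*p)*6)*5) = (-8 + 41)*((0 + (3*(-5))*6)*5) = 33*((0 - 15*6)*5) = 33*((0 - 90)*5) = 33*(-90*5) = 33*(-450) = -14850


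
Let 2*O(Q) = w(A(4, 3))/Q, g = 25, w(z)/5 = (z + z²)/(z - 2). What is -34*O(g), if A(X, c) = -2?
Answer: 17/10 ≈ 1.7000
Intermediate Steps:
w(z) = 5*(z + z²)/(-2 + z) (w(z) = 5*((z + z²)/(z - 2)) = 5*((z + z²)/(-2 + z)) = 5*(z + z²)/(-2 + z))
O(Q) = -5/(4*Q) (O(Q) = ((5*(-2)*(1 - 2)/(-2 - 2))/Q)/2 = ((5*(-2)*(-1)/(-4))/Q)/2 = ((5*(-2)*(-¼)*(-1))/Q)/2 = (-5/(2*Q))/2 = -5/(4*Q))
-34*O(g) = -(-85)/(2*25) = -34*(-1/20) = 17/10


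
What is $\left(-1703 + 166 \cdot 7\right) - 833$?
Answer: $-1374$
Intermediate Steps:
$\left(-1703 + 166 \cdot 7\right) - 833 = \left(-1703 + 1162\right) - 833 = -541 - 833 = -1374$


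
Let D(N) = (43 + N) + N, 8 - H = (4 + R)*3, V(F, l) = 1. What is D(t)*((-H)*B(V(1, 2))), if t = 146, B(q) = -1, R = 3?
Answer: -4355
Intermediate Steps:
H = -13 (H = 8 - (4 + 3)*3 = 8 - 7*3 = 8 - 1*21 = 8 - 21 = -13)
D(N) = 43 + 2*N
D(t)*((-H)*B(V(1, 2))) = (43 + 2*146)*(-1*(-13)*(-1)) = (43 + 292)*(13*(-1)) = 335*(-13) = -4355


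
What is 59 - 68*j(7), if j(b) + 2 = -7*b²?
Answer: 23519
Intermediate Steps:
j(b) = -2 - 7*b²
59 - 68*j(7) = 59 - 68*(-2 - 7*7²) = 59 - 68*(-2 - 7*49) = 59 - 68*(-2 - 343) = 59 - 68*(-345) = 59 + 23460 = 23519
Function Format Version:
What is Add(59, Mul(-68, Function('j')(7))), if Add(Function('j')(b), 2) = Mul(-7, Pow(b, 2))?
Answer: 23519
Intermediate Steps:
Function('j')(b) = Add(-2, Mul(-7, Pow(b, 2)))
Add(59, Mul(-68, Function('j')(7))) = Add(59, Mul(-68, Add(-2, Mul(-7, Pow(7, 2))))) = Add(59, Mul(-68, Add(-2, Mul(-7, 49)))) = Add(59, Mul(-68, Add(-2, -343))) = Add(59, Mul(-68, -345)) = Add(59, 23460) = 23519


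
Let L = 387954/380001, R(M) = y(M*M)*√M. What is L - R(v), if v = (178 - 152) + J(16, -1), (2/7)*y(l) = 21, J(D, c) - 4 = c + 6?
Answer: 129318/126667 - 147*√35/2 ≈ -433.81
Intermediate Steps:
J(D, c) = 10 + c (J(D, c) = 4 + (c + 6) = 4 + (6 + c) = 10 + c)
y(l) = 147/2 (y(l) = (7/2)*21 = 147/2)
v = 35 (v = (178 - 152) + (10 - 1) = 26 + 9 = 35)
R(M) = 147*√M/2
L = 129318/126667 (L = 387954*(1/380001) = 129318/126667 ≈ 1.0209)
L - R(v) = 129318/126667 - 147*√35/2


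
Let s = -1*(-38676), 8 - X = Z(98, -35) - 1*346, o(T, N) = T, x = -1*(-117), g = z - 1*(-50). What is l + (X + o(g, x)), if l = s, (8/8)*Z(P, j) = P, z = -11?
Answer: 38971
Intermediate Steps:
Z(P, j) = P
g = 39 (g = -11 - 1*(-50) = -11 + 50 = 39)
x = 117
X = 256 (X = 8 - (98 - 1*346) = 8 - (98 - 346) = 8 - 1*(-248) = 8 + 248 = 256)
s = 38676
l = 38676
l + (X + o(g, x)) = 38676 + (256 + 39) = 38676 + 295 = 38971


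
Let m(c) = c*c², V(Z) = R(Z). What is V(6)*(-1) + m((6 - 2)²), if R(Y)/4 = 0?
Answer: 4096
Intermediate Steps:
R(Y) = 0 (R(Y) = 4*0 = 0)
V(Z) = 0
m(c) = c³
V(6)*(-1) + m((6 - 2)²) = 0*(-1) + ((6 - 2)²)³ = 0 + (4²)³ = 0 + 16³ = 0 + 4096 = 4096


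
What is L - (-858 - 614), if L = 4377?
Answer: 5849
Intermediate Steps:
L - (-858 - 614) = 4377 - (-858 - 614) = 4377 - 1*(-1472) = 4377 + 1472 = 5849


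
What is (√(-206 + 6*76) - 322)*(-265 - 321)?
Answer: 188692 - 2930*√10 ≈ 1.7943e+5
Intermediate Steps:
(√(-206 + 6*76) - 322)*(-265 - 321) = (√(-206 + 456) - 322)*(-586) = (√250 - 322)*(-586) = (5*√10 - 322)*(-586) = (-322 + 5*√10)*(-586) = 188692 - 2930*√10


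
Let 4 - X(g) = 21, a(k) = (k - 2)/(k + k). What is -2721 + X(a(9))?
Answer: -2738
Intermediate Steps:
a(k) = (-2 + k)/(2*k) (a(k) = (-2 + k)/((2*k)) = (-2 + k)*(1/(2*k)) = (-2 + k)/(2*k))
X(g) = -17 (X(g) = 4 - 1*21 = 4 - 21 = -17)
-2721 + X(a(9)) = -2721 - 17 = -2738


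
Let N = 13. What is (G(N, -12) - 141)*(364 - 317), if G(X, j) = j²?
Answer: 141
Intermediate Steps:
(G(N, -12) - 141)*(364 - 317) = ((-12)² - 141)*(364 - 317) = (144 - 141)*47 = 3*47 = 141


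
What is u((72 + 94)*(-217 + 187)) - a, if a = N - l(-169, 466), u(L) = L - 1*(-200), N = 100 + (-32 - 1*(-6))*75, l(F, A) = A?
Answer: -2464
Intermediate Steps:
N = -1850 (N = 100 + (-32 + 6)*75 = 100 - 26*75 = 100 - 1950 = -1850)
u(L) = 200 + L (u(L) = L + 200 = 200 + L)
a = -2316 (a = -1850 - 1*466 = -1850 - 466 = -2316)
u((72 + 94)*(-217 + 187)) - a = (200 + (72 + 94)*(-217 + 187)) - 1*(-2316) = (200 + 166*(-30)) + 2316 = (200 - 4980) + 2316 = -4780 + 2316 = -2464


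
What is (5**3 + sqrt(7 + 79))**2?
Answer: (125 + sqrt(86))**2 ≈ 18029.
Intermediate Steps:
(5**3 + sqrt(7 + 79))**2 = (125 + sqrt(86))**2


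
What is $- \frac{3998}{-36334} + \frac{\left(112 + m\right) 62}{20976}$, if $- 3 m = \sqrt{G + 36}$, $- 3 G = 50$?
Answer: $\frac{10505167}{23816937} - \frac{31 \sqrt{174}}{94392} \approx 0.43675$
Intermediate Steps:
$G = - \frac{50}{3}$ ($G = \left(- \frac{1}{3}\right) 50 = - \frac{50}{3} \approx -16.667$)
$m = - \frac{\sqrt{174}}{9}$ ($m = - \frac{\sqrt{- \frac{50}{3} + 36}}{3} = - \frac{\sqrt{\frac{58}{3}}}{3} = - \frac{\frac{1}{3} \sqrt{174}}{3} = - \frac{\sqrt{174}}{9} \approx -1.4657$)
$- \frac{3998}{-36334} + \frac{\left(112 + m\right) 62}{20976} = - \frac{3998}{-36334} + \frac{\left(112 - \frac{\sqrt{174}}{9}\right) 62}{20976} = \left(-3998\right) \left(- \frac{1}{36334}\right) + \left(6944 - \frac{62 \sqrt{174}}{9}\right) \frac{1}{20976} = \frac{1999}{18167} + \left(\frac{434}{1311} - \frac{31 \sqrt{174}}{94392}\right) = \frac{10505167}{23816937} - \frac{31 \sqrt{174}}{94392}$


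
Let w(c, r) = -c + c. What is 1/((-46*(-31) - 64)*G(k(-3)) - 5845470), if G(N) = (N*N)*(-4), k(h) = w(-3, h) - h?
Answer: -1/5894502 ≈ -1.6965e-7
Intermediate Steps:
w(c, r) = 0
k(h) = -h (k(h) = 0 - h = -h)
G(N) = -4*N² (G(N) = N²*(-4) = -4*N²)
1/((-46*(-31) - 64)*G(k(-3)) - 5845470) = 1/((-46*(-31) - 64)*(-4*(-1*(-3))²) - 5845470) = 1/((1426 - 64)*(-4*3²) - 5845470) = 1/(1362*(-4*9) - 5845470) = 1/(1362*(-36) - 5845470) = 1/(-49032 - 5845470) = 1/(-5894502) = -1/5894502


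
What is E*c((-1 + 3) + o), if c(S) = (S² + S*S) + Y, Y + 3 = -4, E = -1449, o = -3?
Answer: 7245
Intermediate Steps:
Y = -7 (Y = -3 - 4 = -7)
c(S) = -7 + 2*S² (c(S) = (S² + S*S) - 7 = (S² + S²) - 7 = 2*S² - 7 = -7 + 2*S²)
E*c((-1 + 3) + o) = -1449*(-7 + 2*((-1 + 3) - 3)²) = -1449*(-7 + 2*(2 - 3)²) = -1449*(-7 + 2*(-1)²) = -1449*(-7 + 2*1) = -1449*(-7 + 2) = -1449*(-5) = 7245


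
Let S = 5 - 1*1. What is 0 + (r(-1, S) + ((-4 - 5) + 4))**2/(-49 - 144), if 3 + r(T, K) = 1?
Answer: -49/193 ≈ -0.25389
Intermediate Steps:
S = 4 (S = 5 - 1 = 4)
r(T, K) = -2 (r(T, K) = -3 + 1 = -2)
0 + (r(-1, S) + ((-4 - 5) + 4))**2/(-49 - 144) = 0 + (-2 + ((-4 - 5) + 4))**2/(-49 - 144) = 0 + (-2 + (-9 + 4))**2/(-193) = 0 + (-2 - 5)**2*(-1/193) = 0 + (-7)**2*(-1/193) = 0 + 49*(-1/193) = 0 - 49/193 = -49/193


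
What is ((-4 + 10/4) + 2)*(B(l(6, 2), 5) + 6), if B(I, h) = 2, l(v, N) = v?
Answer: 4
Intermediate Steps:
((-4 + 10/4) + 2)*(B(l(6, 2), 5) + 6) = ((-4 + 10/4) + 2)*(2 + 6) = ((-4 + 10*(¼)) + 2)*8 = ((-4 + 5/2) + 2)*8 = (-3/2 + 2)*8 = (½)*8 = 4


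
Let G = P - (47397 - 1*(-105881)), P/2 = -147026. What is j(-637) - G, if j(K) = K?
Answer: 446693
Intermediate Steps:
P = -294052 (P = 2*(-147026) = -294052)
G = -447330 (G = -294052 - (47397 - 1*(-105881)) = -294052 - (47397 + 105881) = -294052 - 1*153278 = -294052 - 153278 = -447330)
j(-637) - G = -637 - 1*(-447330) = -637 + 447330 = 446693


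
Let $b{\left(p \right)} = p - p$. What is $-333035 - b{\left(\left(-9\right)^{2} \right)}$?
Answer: $-333035$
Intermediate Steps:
$b{\left(p \right)} = 0$
$-333035 - b{\left(\left(-9\right)^{2} \right)} = -333035 - 0 = -333035 + 0 = -333035$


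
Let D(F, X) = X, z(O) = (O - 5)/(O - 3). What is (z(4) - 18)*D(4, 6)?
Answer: -114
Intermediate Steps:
z(O) = (-5 + O)/(-3 + O)
(z(4) - 18)*D(4, 6) = ((-5 + 4)/(-3 + 4) - 18)*6 = (-1/1 - 18)*6 = (1*(-1) - 18)*6 = (-1 - 18)*6 = -19*6 = -114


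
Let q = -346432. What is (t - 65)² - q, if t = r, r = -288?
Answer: 471041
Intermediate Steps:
t = -288
(t - 65)² - q = (-288 - 65)² - 1*(-346432) = (-353)² + 346432 = 124609 + 346432 = 471041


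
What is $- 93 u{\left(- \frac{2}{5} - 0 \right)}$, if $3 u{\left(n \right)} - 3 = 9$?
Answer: $-372$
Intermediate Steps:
$u{\left(n \right)} = 4$ ($u{\left(n \right)} = 1 + \frac{1}{3} \cdot 9 = 1 + 3 = 4$)
$- 93 u{\left(- \frac{2}{5} - 0 \right)} = \left(-93\right) 4 = -372$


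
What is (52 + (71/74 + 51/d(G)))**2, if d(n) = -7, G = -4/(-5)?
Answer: 559748281/268324 ≈ 2086.1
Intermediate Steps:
G = 4/5 (G = -4*(-1/5) = 4/5 ≈ 0.80000)
(52 + (71/74 + 51/d(G)))**2 = (52 + (71/74 + 51/(-7)))**2 = (52 + (71*(1/74) + 51*(-1/7)))**2 = (52 + (71/74 - 51/7))**2 = (52 - 3277/518)**2 = (23659/518)**2 = 559748281/268324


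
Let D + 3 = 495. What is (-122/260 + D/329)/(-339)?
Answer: -43891/14499030 ≈ -0.0030272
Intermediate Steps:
D = 492 (D = -3 + 495 = 492)
(-122/260 + D/329)/(-339) = (-122/260 + 492/329)/(-339) = (-122*1/260 + 492*(1/329))*(-1/339) = (-61/130 + 492/329)*(-1/339) = (43891/42770)*(-1/339) = -43891/14499030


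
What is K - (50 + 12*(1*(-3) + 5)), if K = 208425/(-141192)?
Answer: -3552211/47064 ≈ -75.476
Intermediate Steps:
K = -69475/47064 (K = 208425*(-1/141192) = -69475/47064 ≈ -1.4762)
K - (50 + 12*(1*(-3) + 5)) = -69475/47064 - (50 + 12*(1*(-3) + 5)) = -69475/47064 - (50 + 12*(-3 + 5)) = -69475/47064 - (50 + 12*2) = -69475/47064 - (50 + 24) = -69475/47064 - 1*74 = -69475/47064 - 74 = -3552211/47064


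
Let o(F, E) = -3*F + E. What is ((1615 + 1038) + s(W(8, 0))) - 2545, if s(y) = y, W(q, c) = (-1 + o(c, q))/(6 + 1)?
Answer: 109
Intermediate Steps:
o(F, E) = E - 3*F
W(q, c) = -1/7 - 3*c/7 + q/7 (W(q, c) = (-1 + (q - 3*c))/(6 + 1) = (-1 + q - 3*c)/7 = (-1 + q - 3*c)*(1/7) = -1/7 - 3*c/7 + q/7)
((1615 + 1038) + s(W(8, 0))) - 2545 = ((1615 + 1038) + (-1/7 - 3/7*0 + (1/7)*8)) - 2545 = (2653 + (-1/7 + 0 + 8/7)) - 2545 = (2653 + 1) - 2545 = 2654 - 2545 = 109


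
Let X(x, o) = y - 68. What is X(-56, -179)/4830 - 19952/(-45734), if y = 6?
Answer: 23383163/55223805 ≈ 0.42343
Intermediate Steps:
X(x, o) = -62 (X(x, o) = 6 - 68 = -62)
X(-56, -179)/4830 - 19952/(-45734) = -62/4830 - 19952/(-45734) = -62*1/4830 - 19952*(-1/45734) = -31/2415 + 9976/22867 = 23383163/55223805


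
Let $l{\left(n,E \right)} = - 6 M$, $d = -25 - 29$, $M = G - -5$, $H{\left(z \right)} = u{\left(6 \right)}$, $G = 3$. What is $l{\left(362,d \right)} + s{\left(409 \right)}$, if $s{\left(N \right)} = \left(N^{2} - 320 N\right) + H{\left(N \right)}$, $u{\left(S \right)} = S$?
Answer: $36359$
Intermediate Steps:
$H{\left(z \right)} = 6$
$s{\left(N \right)} = 6 + N^{2} - 320 N$ ($s{\left(N \right)} = \left(N^{2} - 320 N\right) + 6 = 6 + N^{2} - 320 N$)
$M = 8$ ($M = 3 - -5 = 3 + 5 = 8$)
$d = -54$
$l{\left(n,E \right)} = -48$ ($l{\left(n,E \right)} = \left(-6\right) 8 = -48$)
$l{\left(362,d \right)} + s{\left(409 \right)} = -48 + \left(6 + 409^{2} - 130880\right) = -48 + \left(6 + 167281 - 130880\right) = -48 + 36407 = 36359$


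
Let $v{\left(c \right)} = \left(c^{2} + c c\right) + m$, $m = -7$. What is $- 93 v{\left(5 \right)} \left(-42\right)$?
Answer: $167958$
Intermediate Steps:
$v{\left(c \right)} = -7 + 2 c^{2}$ ($v{\left(c \right)} = \left(c^{2} + c c\right) - 7 = \left(c^{2} + c^{2}\right) - 7 = 2 c^{2} - 7 = -7 + 2 c^{2}$)
$- 93 v{\left(5 \right)} \left(-42\right) = - 93 \left(-7 + 2 \cdot 5^{2}\right) \left(-42\right) = - 93 \left(-7 + 2 \cdot 25\right) \left(-42\right) = - 93 \left(-7 + 50\right) \left(-42\right) = \left(-93\right) 43 \left(-42\right) = \left(-3999\right) \left(-42\right) = 167958$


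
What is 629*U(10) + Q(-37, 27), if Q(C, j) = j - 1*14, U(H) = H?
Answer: 6303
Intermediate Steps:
Q(C, j) = -14 + j (Q(C, j) = j - 14 = -14 + j)
629*U(10) + Q(-37, 27) = 629*10 + (-14 + 27) = 6290 + 13 = 6303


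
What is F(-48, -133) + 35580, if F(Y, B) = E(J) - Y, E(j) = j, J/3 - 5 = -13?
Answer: 35604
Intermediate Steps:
J = -24 (J = 15 + 3*(-13) = 15 - 39 = -24)
F(Y, B) = -24 - Y
F(-48, -133) + 35580 = (-24 - 1*(-48)) + 35580 = (-24 + 48) + 35580 = 24 + 35580 = 35604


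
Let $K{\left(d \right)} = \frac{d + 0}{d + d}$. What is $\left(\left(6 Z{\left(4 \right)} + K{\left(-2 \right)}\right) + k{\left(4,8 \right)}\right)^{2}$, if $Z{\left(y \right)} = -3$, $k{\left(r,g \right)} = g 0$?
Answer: $\frac{1225}{4} \approx 306.25$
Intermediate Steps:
$k{\left(r,g \right)} = 0$
$K{\left(d \right)} = \frac{1}{2}$ ($K{\left(d \right)} = \frac{d}{2 d} = d \frac{1}{2 d} = \frac{1}{2}$)
$\left(\left(6 Z{\left(4 \right)} + K{\left(-2 \right)}\right) + k{\left(4,8 \right)}\right)^{2} = \left(\left(6 \left(-3\right) + \frac{1}{2}\right) + 0\right)^{2} = \left(\left(-18 + \frac{1}{2}\right) + 0\right)^{2} = \left(- \frac{35}{2} + 0\right)^{2} = \left(- \frac{35}{2}\right)^{2} = \frac{1225}{4}$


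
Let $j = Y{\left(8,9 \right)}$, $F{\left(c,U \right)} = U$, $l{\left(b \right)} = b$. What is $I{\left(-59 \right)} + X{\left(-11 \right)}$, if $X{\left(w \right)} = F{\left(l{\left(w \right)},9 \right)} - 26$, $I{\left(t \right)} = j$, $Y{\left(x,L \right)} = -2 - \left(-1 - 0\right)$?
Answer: $-18$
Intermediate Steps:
$Y{\left(x,L \right)} = -1$ ($Y{\left(x,L \right)} = -2 - \left(-1 + 0\right) = -2 - -1 = -2 + 1 = -1$)
$j = -1$
$I{\left(t \right)} = -1$
$X{\left(w \right)} = -17$ ($X{\left(w \right)} = 9 - 26 = -17$)
$I{\left(-59 \right)} + X{\left(-11 \right)} = -1 - 17 = -18$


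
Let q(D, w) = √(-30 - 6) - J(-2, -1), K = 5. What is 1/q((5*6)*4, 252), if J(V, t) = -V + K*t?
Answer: 1/15 - 2*I/15 ≈ 0.066667 - 0.13333*I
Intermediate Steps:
J(V, t) = -V + 5*t
q(D, w) = 3 + 6*I (q(D, w) = √(-30 - 6) - (-1*(-2) + 5*(-1)) = √(-36) - (2 - 5) = 6*I - 1*(-3) = 6*I + 3 = 3 + 6*I)
1/q((5*6)*4, 252) = 1/(3 + 6*I) = (3 - 6*I)/45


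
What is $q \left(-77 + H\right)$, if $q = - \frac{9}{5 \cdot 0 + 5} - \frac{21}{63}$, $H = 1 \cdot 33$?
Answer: $\frac{1408}{15} \approx 93.867$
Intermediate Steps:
$H = 33$
$q = - \frac{32}{15}$ ($q = - \frac{9}{0 + 5} - \frac{1}{3} = - \frac{9}{5} - \frac{1}{3} = - \frac{32}{15} \approx -2.1333$)
$q \left(-77 + H\right) = - \frac{32 \left(-77 + 33\right)}{15} = \left(- \frac{32}{15}\right) \left(-44\right) = \frac{1408}{15}$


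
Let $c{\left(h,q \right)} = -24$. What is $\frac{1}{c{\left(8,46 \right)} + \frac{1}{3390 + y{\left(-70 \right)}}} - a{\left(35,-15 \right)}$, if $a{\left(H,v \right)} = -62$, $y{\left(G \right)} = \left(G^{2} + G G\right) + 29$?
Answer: $\frac{19656591}{317255} \approx 61.958$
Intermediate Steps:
$y{\left(G \right)} = 29 + 2 G^{2}$ ($y{\left(G \right)} = \left(G^{2} + G^{2}\right) + 29 = 2 G^{2} + 29 = 29 + 2 G^{2}$)
$\frac{1}{c{\left(8,46 \right)} + \frac{1}{3390 + y{\left(-70 \right)}}} - a{\left(35,-15 \right)} = \frac{1}{-24 + \frac{1}{3390 + \left(29 + 2 \left(-70\right)^{2}\right)}} - -62 = \frac{1}{-24 + \frac{1}{3390 + \left(29 + 2 \cdot 4900\right)}} + 62 = \frac{1}{-24 + \frac{1}{3390 + \left(29 + 9800\right)}} + 62 = \frac{1}{-24 + \frac{1}{3390 + 9829}} + 62 = \frac{1}{-24 + \frac{1}{13219}} + 62 = \frac{1}{- \frac{317255}{13219}} + 62 = - \frac{13219}{317255} + 62 = \frac{19656591}{317255}$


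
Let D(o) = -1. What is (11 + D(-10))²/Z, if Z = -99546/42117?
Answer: -701950/16591 ≈ -42.309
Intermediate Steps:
Z = -33182/14039 (Z = -99546*1/42117 = -33182/14039 ≈ -2.3636)
(11 + D(-10))²/Z = (11 - 1)²/(-33182/14039) = 10²*(-14039/33182) = 100*(-14039/33182) = -701950/16591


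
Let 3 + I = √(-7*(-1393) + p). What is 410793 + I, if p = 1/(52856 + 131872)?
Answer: 410790 + √83186838990678/92364 ≈ 4.1089e+5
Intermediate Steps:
p = 1/184728 ≈ 5.4134e-6
I = -3 + √83186838990678/92364 (I = -3 + √(-7*(-1393) + 1/184728) = -3 + √(9751 + 1/184728) = -3 + √(1801282729/184728) = -3 + √83186838990678/92364 ≈ 95.747)
410793 + I = 410793 + (-3 + √83186838990678/92364) = 410790 + √83186838990678/92364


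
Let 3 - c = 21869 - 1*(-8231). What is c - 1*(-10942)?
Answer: -19155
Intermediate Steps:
c = -30097 (c = 3 - (21869 - 1*(-8231)) = 3 - (21869 + 8231) = 3 - 1*30100 = 3 - 30100 = -30097)
c - 1*(-10942) = -30097 - 1*(-10942) = -30097 + 10942 = -19155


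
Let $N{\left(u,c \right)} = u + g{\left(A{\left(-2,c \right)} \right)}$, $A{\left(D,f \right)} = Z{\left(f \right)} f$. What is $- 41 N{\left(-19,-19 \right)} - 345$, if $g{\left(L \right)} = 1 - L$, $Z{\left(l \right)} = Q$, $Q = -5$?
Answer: $4288$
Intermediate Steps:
$Z{\left(l \right)} = -5$
$A{\left(D,f \right)} = - 5 f$
$N{\left(u,c \right)} = 1 + u + 5 c$ ($N{\left(u,c \right)} = u - \left(-1 - 5 c\right) = u + \left(1 + 5 c\right) = 1 + u + 5 c$)
$- 41 N{\left(-19,-19 \right)} - 345 = - 41 \left(1 - 19 + 5 \left(-19\right)\right) - 345 = - 41 \left(1 - 19 - 95\right) - 345 = \left(-41\right) \left(-113\right) - 345 = 4633 - 345 = 4288$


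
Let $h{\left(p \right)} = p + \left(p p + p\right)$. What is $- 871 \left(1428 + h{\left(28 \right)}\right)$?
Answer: $-1975428$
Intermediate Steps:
$h{\left(p \right)} = p^{2} + 2 p$ ($h{\left(p \right)} = p + \left(p^{2} + p\right) = p + \left(p + p^{2}\right) = p^{2} + 2 p$)
$- 871 \left(1428 + h{\left(28 \right)}\right) = - 871 \left(1428 + 28 \left(2 + 28\right)\right) = - 871 \left(1428 + 28 \cdot 30\right) = - 871 \left(1428 + 840\right) = \left(-871\right) 2268 = -1975428$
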